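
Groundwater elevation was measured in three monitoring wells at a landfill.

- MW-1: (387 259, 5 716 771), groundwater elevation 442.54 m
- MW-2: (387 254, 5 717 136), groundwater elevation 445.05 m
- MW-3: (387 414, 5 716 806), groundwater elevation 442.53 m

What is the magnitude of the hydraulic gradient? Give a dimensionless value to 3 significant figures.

0.00704

With h = a·x + b·y + c and MW-1 as origin, the differences give:
  (-5)·a + 365·b = +2.51
  155·a + 35·b = -0.01
Eliminate b (×35 and ×365, subtract): -56750·a = 91.500 → a = ∂h/∂x = -0.001612
Back-substitute: b = ∂h/∂y = +0.006855.
|∇h| = √(-0.001612² + 0.006855²) = 0.007042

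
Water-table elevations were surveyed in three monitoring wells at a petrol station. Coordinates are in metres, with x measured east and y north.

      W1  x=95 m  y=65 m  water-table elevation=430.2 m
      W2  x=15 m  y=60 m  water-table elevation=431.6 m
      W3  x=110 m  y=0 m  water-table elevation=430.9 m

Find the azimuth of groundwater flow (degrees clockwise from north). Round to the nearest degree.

049°

Differences from W1: to W2 (Δx, Δy, Δh) = (-80, -5, +1.4); to W3 = (15, -65, +0.7).
Solve a·Δx + b·Δy = Δh: det = (-80)·(-65) − 15·(-5) = 5275.
∂h/∂x = [(+1.4)·(-65) − (+0.7)·(-5)] / 5275 = -0.01659
∂h/∂y = [(-80)·(+0.7) − 15·(+1.4)] / 5275 = -0.01460
Flow direction (−∇h) has components (+0.01659 E, +0.01460 N).
Azimuth = atan2(E, N) = atan2(+0.01659, +0.01460) = 48.7° ≈ 049°.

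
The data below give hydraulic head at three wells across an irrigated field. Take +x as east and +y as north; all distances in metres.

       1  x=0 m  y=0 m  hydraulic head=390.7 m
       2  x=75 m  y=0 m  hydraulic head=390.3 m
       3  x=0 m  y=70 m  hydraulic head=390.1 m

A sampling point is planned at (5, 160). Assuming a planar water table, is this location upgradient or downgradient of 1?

downgradient

∂h/∂x = (390.3 − 390.7) / (75 − 0) = -0.005333
∂h/∂y = (390.1 − 390.7) / (70 − 0) = -0.008571
Head at (5, 160) = 390.7 + (-0.005333)·(5) + (-0.008571)·(160) = 389.30 m.
That is lower than the 390.7 m at 1, so the point is downgradient.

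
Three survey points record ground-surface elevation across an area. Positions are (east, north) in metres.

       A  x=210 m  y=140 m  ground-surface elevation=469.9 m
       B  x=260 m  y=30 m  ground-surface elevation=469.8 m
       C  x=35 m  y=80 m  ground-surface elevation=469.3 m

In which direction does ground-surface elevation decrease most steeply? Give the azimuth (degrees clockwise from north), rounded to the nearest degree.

Three-point gradient (reference A): Δ to B = (50, -110, -0.1), Δ to C = (-175, -60, -0.6).
∂z/∂x = +0.002697, ∂z/∂y = +0.002135 (det = -22250).
Steepest decrease is along −∇f: components (-0.002697 E, -0.002135 N).
Azimuth = atan2(-0.002697, -0.002135) = 231.6° ≈ 232°.

232°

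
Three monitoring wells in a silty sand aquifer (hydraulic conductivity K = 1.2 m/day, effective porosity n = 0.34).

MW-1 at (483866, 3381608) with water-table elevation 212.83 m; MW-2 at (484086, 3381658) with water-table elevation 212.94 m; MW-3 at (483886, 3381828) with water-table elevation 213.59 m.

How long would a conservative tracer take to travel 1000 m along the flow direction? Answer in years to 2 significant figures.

Differences from MW-1: to MW-2 (Δx, Δy, Δh) = (220, 50, +0.11); to MW-3 = (20, 220, +0.76).
Determinant of the coordinate differences = 220·220 − 20·50 = 47400.
∂h/∂x = [(+0.11)·220 − (+0.76)·50] / 47400 = -0.0002911
∂h/∂y = [220·(+0.76) − 20·(+0.11)] / 47400 = +0.003481
|∇h| = √(-0.0002911² + 0.003481²) = 0.003493
Seepage velocity v = K·i/n = 1.2 × 0.003493 / 0.34 = 0.01233 m/day.
t = 1000 / 0.01233 = 8.11e+04 days = 222 years.

220 years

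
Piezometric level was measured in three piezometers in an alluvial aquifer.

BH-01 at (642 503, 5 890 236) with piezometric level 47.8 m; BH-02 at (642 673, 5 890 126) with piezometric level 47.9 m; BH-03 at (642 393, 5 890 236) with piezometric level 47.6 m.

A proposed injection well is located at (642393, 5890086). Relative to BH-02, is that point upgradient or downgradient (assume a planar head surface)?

Differences from BH-01: to BH-02 (Δx, Δy, Δh) = (170, -110, +0.1); to BH-03 = (-110, 0, -0.2).
Determinant of the coordinate differences = 170·0 − (-110)·(-110) = -12100.
∂h/∂x = [(+0.1)·0 − (-0.2)·(-110)] / -12100 = +0.001818
∂h/∂y = [170·(-0.2) − (-110)·(+0.1)] / -12100 = +0.001901
Head at (642393, 5890086) = 47.8 + (+0.001818)·(-110) + (+0.001901)·(-150) = 47.31 m.
That is lower than the 47.9 m at BH-02, so the point is downgradient.

downgradient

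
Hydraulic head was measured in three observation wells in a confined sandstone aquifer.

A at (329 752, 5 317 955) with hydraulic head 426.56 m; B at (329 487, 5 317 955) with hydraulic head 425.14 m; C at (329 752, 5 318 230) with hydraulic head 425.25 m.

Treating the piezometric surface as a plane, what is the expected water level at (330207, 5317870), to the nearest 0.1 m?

429.4 m

∂h/∂x = (425.14 − 426.56) / (329487 − 329752) = +0.005358
∂h/∂y = (425.25 − 426.56) / (5318230 − 5317955) = -0.004764
h(330207, 5317870) = 426.56 + (+0.005358)·(455) + (-0.004764)·(-85) = 426.56 +2.438 +0.405 = 429.403 m.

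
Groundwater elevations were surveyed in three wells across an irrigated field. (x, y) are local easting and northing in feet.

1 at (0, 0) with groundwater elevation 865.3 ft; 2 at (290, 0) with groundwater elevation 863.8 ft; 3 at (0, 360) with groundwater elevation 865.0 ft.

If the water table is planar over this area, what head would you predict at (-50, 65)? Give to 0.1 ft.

∂h/∂x = (863.8 − 865.3) / (290 − 0) = -0.005172
∂h/∂y = (865.0 − 865.3) / (360 − 0) = -0.0008333
h(-50, 65) = 865.3 + (-0.005172)·(-50) + (-0.0008333)·(65) = 865.3 +0.259 -0.054 = 865.504 ft.

865.5 ft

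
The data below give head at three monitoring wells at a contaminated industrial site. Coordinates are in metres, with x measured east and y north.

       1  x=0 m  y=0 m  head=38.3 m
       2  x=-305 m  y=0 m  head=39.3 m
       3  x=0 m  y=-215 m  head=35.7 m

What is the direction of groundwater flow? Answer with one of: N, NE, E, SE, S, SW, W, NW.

∂h/∂x = (39.3 − 38.3) / (-305 − 0) = -0.003279
∂h/∂y = (35.7 − 38.3) / (-215 − 0) = +0.01209
Flow = −∇h = (+0.003279 east, -0.01209 north), which points south.

S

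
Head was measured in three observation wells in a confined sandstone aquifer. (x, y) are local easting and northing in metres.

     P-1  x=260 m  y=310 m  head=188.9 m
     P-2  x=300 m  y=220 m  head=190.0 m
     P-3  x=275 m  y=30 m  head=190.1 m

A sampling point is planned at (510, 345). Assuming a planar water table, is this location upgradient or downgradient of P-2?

upgradient

Differences from P-1: to P-2 (Δx, Δy, Δh) = (40, -90, +1.1); to P-3 = (15, -280, +1.2).
Solve a·Δx + b·Δy = Δh: det = 40·(-280) − 15·(-90) = -9850.
∂h/∂x = [(+1.1)·(-280) − (+1.2)·(-90)] / -9850 = +0.02030
∂h/∂y = [40·(+1.2) − 15·(+1.1)] / -9850 = -0.003198
Head at (510, 345) = 188.9 + (+0.02030)·(250) + (-0.003198)·(35) = 193.86 m.
That is higher than the 190.0 m at P-2, so the point is upgradient.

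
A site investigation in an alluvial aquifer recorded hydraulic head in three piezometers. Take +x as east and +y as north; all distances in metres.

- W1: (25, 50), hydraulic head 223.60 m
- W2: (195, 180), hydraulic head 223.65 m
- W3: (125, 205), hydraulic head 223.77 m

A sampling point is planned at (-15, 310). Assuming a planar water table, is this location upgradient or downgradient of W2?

upgradient

With h = a·x + b·y + c and W1 as origin, the differences give:
  170·a + 130·b = +0.05
  100·a + 155·b = +0.17
Eliminate b (×155 and ×130, subtract): 13350·a = -14.350 → a = ∂h/∂x = -0.001075
Back-substitute: b = ∂h/∂y = +0.001790.
Head at (-15, 310) = 223.60 + (-0.001075)·(-40) + (+0.001790)·(260) = 224.11 m.
That is higher than the 223.65 m at W2, so the point is upgradient.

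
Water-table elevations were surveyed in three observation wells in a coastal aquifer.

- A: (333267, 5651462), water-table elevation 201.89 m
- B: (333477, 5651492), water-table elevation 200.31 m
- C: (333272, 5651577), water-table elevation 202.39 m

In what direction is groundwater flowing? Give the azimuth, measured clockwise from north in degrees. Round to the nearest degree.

120°

Taking A as reference: B−A = (210, 30, -1.58); C−A = (5, 115, +0.50).
Determinant of the coordinate differences = 210·115 − 5·30 = 24000.
∂h/∂x = [(-1.58)·115 − (+0.50)·30] / 24000 = -0.008196
∂h/∂y = [210·(+0.50) − 5·(-1.58)] / 24000 = +0.004704
Flow direction (−∇h) has components (+0.008196 E, -0.004704 N).
Azimuth = atan2(E, N) = atan2(+0.008196, -0.004704) = 119.9° ≈ 120°.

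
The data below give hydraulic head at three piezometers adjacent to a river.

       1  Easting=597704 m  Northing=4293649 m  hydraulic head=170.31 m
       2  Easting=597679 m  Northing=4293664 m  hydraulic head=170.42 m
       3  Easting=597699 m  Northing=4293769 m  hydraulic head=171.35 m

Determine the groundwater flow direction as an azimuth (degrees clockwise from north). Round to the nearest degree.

185°

Differences from 1: to 2 (Δx, Δy, Δh) = (-25, 15, +0.11); to 3 = (-5, 120, +1.04).
Determinant of the coordinate differences = (-25)·120 − (-5)·15 = -2925.
∂h/∂x = [(+0.11)·120 − (+1.04)·15] / -2925 = +0.0008205
∂h/∂y = [(-25)·(+1.04) − (-5)·(+0.11)] / -2925 = +0.008701
Flow direction (−∇h) has components (-0.0008205 E, -0.008701 N).
Azimuth = atan2(E, N) = atan2(-0.0008205, -0.008701) = 185.4° ≈ 185°.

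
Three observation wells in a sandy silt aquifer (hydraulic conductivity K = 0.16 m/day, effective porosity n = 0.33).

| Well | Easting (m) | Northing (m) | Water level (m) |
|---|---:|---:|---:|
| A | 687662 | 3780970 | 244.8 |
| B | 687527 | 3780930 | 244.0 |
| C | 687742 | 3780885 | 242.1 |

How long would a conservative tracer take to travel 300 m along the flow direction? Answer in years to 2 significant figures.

Taking A as reference: B−A = (-135, -40, -0.8); C−A = (80, -85, -2.7).
Determinant of the coordinate differences = (-135)·(-85) − 80·(-40) = 14675.
∂h/∂x = [(-0.8)·(-85) − (-2.7)·(-40)] / 14675 = -0.002726
∂h/∂y = [(-135)·(-2.7) − 80·(-0.8)] / 14675 = +0.02920
|∇h| = √(-0.002726² + 0.02920²) = 0.02933
Seepage velocity v = K·i/n = 0.16 × 0.02933 / 0.33 = 0.01422 m/day.
t = 300 / 0.01422 = 2.11e+04 days = 57.8 years.

58 years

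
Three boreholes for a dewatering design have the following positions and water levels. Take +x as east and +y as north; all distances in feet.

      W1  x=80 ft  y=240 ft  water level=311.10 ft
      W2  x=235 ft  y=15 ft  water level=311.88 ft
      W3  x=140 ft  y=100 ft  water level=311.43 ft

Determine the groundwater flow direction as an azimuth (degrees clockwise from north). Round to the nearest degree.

277°

Taking W1 as reference: W2−W1 = (155, -225, +0.78); W3−W1 = (60, -140, +0.33).
Determinant of the coordinate differences = 155·(-140) − 60·(-225) = -8200.
∂h/∂x = [(+0.78)·(-140) − (+0.33)·(-225)] / -8200 = +0.004262
∂h/∂y = [155·(+0.33) − 60·(+0.78)] / -8200 = -0.0005305
Flow direction (−∇h) has components (-0.004262 E, +0.0005305 N).
Azimuth = atan2(E, N) = atan2(-0.004262, +0.0005305) = 277.1° ≈ 277°.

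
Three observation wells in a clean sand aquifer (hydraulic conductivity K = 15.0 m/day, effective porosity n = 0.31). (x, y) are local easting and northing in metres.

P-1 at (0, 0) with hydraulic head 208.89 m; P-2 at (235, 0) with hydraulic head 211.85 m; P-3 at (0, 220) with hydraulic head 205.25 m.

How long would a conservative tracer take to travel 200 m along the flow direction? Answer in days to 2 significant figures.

200 days

∂h/∂x = (211.85 − 208.89) / (235 − 0) = +0.01260
∂h/∂y = (205.25 − 208.89) / (220 − 0) = -0.01655
|∇h| = √(0.01260² + -0.01655²) = 0.0208
Seepage velocity v = K·i/n = 15.0 × 0.0208 / 0.31 = 1.006 m/day.
t = 200 / 1.006 = 198.8 days.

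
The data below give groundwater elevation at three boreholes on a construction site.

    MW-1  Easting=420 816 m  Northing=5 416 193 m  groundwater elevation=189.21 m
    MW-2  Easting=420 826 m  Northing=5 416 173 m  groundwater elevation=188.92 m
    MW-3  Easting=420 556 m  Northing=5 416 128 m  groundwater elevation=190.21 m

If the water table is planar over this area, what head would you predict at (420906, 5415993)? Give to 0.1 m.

Differences from MW-1: to MW-2 (Δx, Δy, Δh) = (10, -20, -0.29); to MW-3 = (-260, -65, +1.00).
Determinant of the coordinate differences = 10·(-65) − (-260)·(-20) = -5850.
∂h/∂x = [(-0.29)·(-65) − (+1.00)·(-20)] / -5850 = -0.006641
∂h/∂y = [10·(+1.00) − (-260)·(-0.29)] / -5850 = +0.01118
h(420906, 5415993) = 189.21 + (-0.006641)·(90) + (+0.01118)·(-200) = 189.21 -0.598 -2.236 = 186.376 m.

186.4 m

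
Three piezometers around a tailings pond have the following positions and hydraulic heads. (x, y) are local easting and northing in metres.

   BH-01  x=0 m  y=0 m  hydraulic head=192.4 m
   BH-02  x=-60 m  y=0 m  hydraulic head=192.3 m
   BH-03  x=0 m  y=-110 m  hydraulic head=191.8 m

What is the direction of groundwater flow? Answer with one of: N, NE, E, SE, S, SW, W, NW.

∂h/∂x = (192.3 − 192.4) / (-60 − 0) = +0.001667
∂h/∂y = (191.8 − 192.4) / (-110 − 0) = +0.005455
Flow = −∇h = (-0.001667 east, -0.005455 north), which points south.

S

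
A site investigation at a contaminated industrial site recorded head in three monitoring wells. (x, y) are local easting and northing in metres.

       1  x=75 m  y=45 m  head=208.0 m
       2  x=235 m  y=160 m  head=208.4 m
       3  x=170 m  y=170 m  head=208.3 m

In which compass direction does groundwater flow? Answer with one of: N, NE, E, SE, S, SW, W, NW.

Differences from 1: to 2 (Δx, Δy, Δh) = (160, 115, +0.4); to 3 = (95, 125, +0.3).
Determinant of the coordinate differences = 160·125 − 95·115 = 9075.
∂h/∂x = [(+0.4)·125 − (+0.3)·115] / 9075 = +0.001708
∂h/∂y = [160·(+0.3) − 95·(+0.4)] / 9075 = +0.001102
Flow = −∇h = (-0.001708 east, -0.001102 north), which points southwest.

SW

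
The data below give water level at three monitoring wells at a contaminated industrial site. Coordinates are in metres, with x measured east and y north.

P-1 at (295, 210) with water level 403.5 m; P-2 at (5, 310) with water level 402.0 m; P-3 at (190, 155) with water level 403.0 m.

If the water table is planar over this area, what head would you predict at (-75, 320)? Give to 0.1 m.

401.6 m

Three-point gradient (reference P-1): Δ to P-2 = (-290, 100, -1.5), Δ to P-3 = (-105, -55, -0.5).
∂h/∂x = +0.005009, ∂h/∂y = -0.0004726 (det = 26450).
h(-75, 320) = 403.5 + (+0.005009)·(-370) + (-0.0004726)·(110) = 403.5 -1.853 -0.052 = 401.595 m.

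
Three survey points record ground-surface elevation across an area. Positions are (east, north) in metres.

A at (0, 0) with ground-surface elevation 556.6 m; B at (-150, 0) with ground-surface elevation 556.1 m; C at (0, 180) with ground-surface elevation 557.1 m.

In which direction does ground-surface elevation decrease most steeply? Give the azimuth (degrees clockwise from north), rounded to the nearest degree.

∂z/∂x = (556.1 − 556.6) / (-150 − 0) = +0.003333
∂z/∂y = (557.1 − 556.6) / (180 − 0) = +0.002778
Steepest decrease is along −∇f: components (-0.003333 E, -0.002778 N).
Azimuth = atan2(-0.003333, -0.002778) = 230.2° ≈ 230°.

230°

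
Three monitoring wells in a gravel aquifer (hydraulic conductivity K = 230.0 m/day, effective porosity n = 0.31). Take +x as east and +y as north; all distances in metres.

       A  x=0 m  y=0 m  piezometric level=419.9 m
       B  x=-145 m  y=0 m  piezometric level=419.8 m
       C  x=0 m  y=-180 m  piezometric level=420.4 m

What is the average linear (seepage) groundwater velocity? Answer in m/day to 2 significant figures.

∂h/∂x = (419.8 − 419.9) / (-145 − 0) = +0.0006897
∂h/∂y = (420.4 − 419.9) / (-180 − 0) = -0.002778
|∇h| = √(0.0006897² + -0.002778²) = 0.002862
Seepage velocity v = K·i/n = 230.0 × 0.002862 / 0.31 = 2.123 m/day.

2.1 m/day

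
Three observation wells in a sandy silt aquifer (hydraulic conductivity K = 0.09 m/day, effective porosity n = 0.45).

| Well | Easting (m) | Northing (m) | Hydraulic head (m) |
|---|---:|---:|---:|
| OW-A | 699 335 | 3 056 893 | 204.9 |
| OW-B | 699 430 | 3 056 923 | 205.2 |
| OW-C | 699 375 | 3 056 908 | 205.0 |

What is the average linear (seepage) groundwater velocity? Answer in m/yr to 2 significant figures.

0.95 m/yr

Taking OW-A as reference: OW-B−OW-A = (95, 30, +0.3); OW-C−OW-A = (40, 15, +0.1).
Solve a·Δx + b·Δy = Δh: det = 95·15 − 40·30 = 225.
∂h/∂x = [(+0.3)·15 − (+0.1)·30] / 225 = +0.006667
∂h/∂y = [95·(+0.1) − 40·(+0.3)] / 225 = -0.01111
|∇h| = √(0.006667² + -0.01111²) = 0.01296
Seepage velocity v = K·i/n = 0.09 × 0.01296 / 0.45 = 0.002592 m/day = 0.9467 m/yr.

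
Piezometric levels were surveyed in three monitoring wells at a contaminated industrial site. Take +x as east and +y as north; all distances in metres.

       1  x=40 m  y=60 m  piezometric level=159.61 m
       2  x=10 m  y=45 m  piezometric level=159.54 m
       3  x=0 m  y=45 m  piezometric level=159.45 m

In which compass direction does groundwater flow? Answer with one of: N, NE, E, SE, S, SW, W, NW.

Differences from 1: to 2 (Δx, Δy, Δh) = (-30, -15, -0.07); to 3 = (-40, -15, -0.16).
Solve a·Δx + b·Δy = Δh: det = (-30)·(-15) − (-40)·(-15) = -150.
∂h/∂x = [(-0.07)·(-15) − (-0.16)·(-15)] / -150 = +0.009000
∂h/∂y = [(-30)·(-0.16) − (-40)·(-0.07)] / -150 = -0.01333
Flow = −∇h = (-0.009000 east, +0.01333 north), which points northwest.

NW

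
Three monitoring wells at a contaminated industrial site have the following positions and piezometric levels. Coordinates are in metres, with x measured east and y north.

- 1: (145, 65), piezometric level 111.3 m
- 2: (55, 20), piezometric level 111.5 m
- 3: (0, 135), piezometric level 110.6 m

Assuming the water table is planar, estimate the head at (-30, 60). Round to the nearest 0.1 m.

111.1 m

With h = a·x + b·y + c and 1 as origin, the differences give:
  (-90)·a + (-45)·b = +0.2
  (-145)·a + 70·b = -0.7
Eliminate b (×70 and ×(-45), subtract): -12825·a = -17.50 → a = ∂h/∂x = +0.001365
Back-substitute: b = ∂h/∂y = -0.007173.
h(-30, 60) = 111.3 + (+0.001365)·(-175) + (-0.007173)·(-5) = 111.3 -0.239 +0.036 = 111.097 m.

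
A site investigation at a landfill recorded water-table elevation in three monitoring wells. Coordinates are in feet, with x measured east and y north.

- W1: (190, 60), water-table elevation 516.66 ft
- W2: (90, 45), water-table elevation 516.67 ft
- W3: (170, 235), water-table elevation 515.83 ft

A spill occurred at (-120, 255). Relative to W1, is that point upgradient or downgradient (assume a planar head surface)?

downgradient

Differences from W1: to W2 (Δx, Δy, Δh) = (-100, -15, +0.01); to W3 = (-20, 175, -0.83).
Solve a·Δx + b·Δy = Δh: det = (-100)·175 − (-20)·(-15) = -17800.
∂h/∂x = [(+0.01)·175 − (-0.83)·(-15)] / -17800 = +0.0006011
∂h/∂y = [(-100)·(-0.83) − (-20)·(+0.01)] / -17800 = -0.004674
Head at (-120, 255) = 516.66 + (+0.0006011)·(-310) + (-0.004674)·(195) = 515.56 ft.
That is lower than the 516.66 ft at W1, so the point is downgradient.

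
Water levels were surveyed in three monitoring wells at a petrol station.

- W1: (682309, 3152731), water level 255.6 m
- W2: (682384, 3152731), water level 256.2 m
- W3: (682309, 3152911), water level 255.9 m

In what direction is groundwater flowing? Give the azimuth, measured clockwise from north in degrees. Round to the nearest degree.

258°

∂h/∂x = (256.2 − 255.6) / (682384 − 682309) = +0.008000
∂h/∂y = (255.9 − 255.6) / (3152911 − 3152731) = +0.001667
Flow direction (−∇h) has components (-0.008000 E, -0.001667 N).
Azimuth = atan2(E, N) = atan2(-0.008000, -0.001667) = 258.2° ≈ 258°.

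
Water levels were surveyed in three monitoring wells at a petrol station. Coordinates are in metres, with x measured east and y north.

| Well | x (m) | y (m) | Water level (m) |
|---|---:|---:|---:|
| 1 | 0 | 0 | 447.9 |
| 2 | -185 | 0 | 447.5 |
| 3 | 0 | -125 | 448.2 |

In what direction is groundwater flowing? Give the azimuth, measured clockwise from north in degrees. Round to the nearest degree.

∂h/∂x = (447.5 − 447.9) / (-185 − 0) = +0.002162
∂h/∂y = (448.2 − 447.9) / (-125 − 0) = -0.002400
Flow direction (−∇h) has components (-0.002162 E, +0.002400 N).
Azimuth = atan2(E, N) = atan2(-0.002162, +0.002400) = 318.0° ≈ 318°.

318°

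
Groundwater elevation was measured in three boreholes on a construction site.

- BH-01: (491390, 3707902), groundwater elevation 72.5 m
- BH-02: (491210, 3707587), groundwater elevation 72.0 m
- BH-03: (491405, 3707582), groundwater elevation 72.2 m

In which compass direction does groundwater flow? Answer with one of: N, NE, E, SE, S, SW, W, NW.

SW

Differences from BH-01: to BH-02 (Δx, Δy, Δh) = (-180, -315, -0.5); to BH-03 = (15, -320, -0.3).
Solve a·Δx + b·Δy = Δh: det = (-180)·(-320) − 15·(-315) = 62325.
∂h/∂x = [(-0.5)·(-320) − (-0.3)·(-315)] / 62325 = +0.001051
∂h/∂y = [(-180)·(-0.3) − 15·(-0.5)] / 62325 = +0.0009868
Flow = −∇h = (-0.001051 east, -0.0009868 north), which points southwest.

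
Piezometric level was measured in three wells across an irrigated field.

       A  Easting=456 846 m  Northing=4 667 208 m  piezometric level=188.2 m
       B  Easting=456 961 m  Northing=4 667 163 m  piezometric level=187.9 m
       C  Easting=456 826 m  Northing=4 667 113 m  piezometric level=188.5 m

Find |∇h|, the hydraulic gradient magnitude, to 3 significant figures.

0.00429

Differences from A: to B (Δx, Δy, Δh) = (115, -45, -0.3); to C = (-20, -95, +0.3).
Determinant of the coordinate differences = 115·(-95) − (-20)·(-45) = -11825.
∂h/∂x = [(-0.3)·(-95) − (+0.3)·(-45)] / -11825 = -0.003552
∂h/∂y = [115·(+0.3) − (-20)·(-0.3)] / -11825 = -0.002410
|∇h| = √(-0.003552² + -0.002410²) = 0.004292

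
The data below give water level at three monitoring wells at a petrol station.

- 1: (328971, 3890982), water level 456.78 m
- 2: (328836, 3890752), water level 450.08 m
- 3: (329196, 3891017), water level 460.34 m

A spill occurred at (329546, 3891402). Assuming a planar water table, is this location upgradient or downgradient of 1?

Differences from 1: to 2 (Δx, Δy, Δh) = (-135, -230, -6.70); to 3 = (225, 35, +3.56).
Solve a·Δx + b·Δy = Δh: det = (-135)·35 − 225·(-230) = 47025.
∂h/∂x = [(-6.70)·35 − (+3.56)·(-230)] / 47025 = +0.01243
∂h/∂y = [(-135)·(+3.56) − 225·(-6.70)] / 47025 = +0.02184
Head at (329546, 3891402) = 456.78 + (+0.01243)·(575) + (+0.02184)·(420) = 473.10 m.
That is higher than the 456.78 m at 1, so the point is upgradient.

upgradient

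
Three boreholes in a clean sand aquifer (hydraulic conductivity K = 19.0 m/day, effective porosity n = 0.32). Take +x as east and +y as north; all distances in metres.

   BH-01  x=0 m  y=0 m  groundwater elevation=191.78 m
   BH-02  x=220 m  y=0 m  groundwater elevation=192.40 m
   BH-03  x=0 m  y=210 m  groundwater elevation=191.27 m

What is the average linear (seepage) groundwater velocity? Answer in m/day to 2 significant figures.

0.22 m/day

∂h/∂x = (192.40 − 191.78) / (220 − 0) = +0.002818
∂h/∂y = (191.27 − 191.78) / (210 − 0) = -0.002429
|∇h| = √(0.002818² + -0.002429²) = 0.00372
Seepage velocity v = K·i/n = 19.0 × 0.00372 / 0.32 = 0.2209 m/day.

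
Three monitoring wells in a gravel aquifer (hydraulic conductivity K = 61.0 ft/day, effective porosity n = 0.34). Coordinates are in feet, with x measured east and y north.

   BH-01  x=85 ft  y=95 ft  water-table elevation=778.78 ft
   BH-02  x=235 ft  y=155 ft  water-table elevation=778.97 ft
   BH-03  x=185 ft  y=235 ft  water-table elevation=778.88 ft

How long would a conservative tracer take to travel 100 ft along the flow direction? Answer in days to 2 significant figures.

Differences from BH-01: to BH-02 (Δx, Δy, Δh) = (150, 60, +0.19); to BH-03 = (100, 140, +0.10).
Determinant of the coordinate differences = 150·140 − 100·60 = 15000.
∂h/∂x = [(+0.19)·140 − (+0.10)·60] / 15000 = +0.001373
∂h/∂y = [150·(+0.10) − 100·(+0.19)] / 15000 = -0.0002667
|∇h| = √(0.001373² + -0.0002667²) = 0.001399
Seepage velocity v = K·i/n = 61.0 × 0.001399 / 0.34 = 0.251 ft/day.
t = 100 / 0.251 = 398.4 days.

400 days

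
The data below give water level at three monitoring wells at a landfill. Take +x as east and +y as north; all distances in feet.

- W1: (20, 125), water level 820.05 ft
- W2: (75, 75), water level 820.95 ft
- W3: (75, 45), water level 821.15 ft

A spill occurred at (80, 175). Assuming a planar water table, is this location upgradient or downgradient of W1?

upgradient

Three-point gradient (reference W1): Δ to W2 = (55, -50, +0.90), Δ to W3 = (55, -80, +1.10).
∂h/∂x = +0.01030, ∂h/∂y = -0.006667 (det = -1650).
Head at (80, 175) = 820.05 + (+0.01030)·(60) + (-0.006667)·(50) = 820.33 ft.
That is higher than the 820.05 ft at W1, so the point is upgradient.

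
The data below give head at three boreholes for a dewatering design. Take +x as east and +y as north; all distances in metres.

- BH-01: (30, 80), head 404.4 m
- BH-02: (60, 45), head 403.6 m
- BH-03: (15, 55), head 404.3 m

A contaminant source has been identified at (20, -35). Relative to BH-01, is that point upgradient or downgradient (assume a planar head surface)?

With h = a·x + b·y + c and BH-01 as origin, the differences give:
  30·a + (-35)·b = -0.8
  (-15)·a + (-25)·b = -0.1
Eliminate b (×(-25) and ×(-35), subtract): -1275·a = 16.50 → a = ∂h/∂x = -0.01294
Back-substitute: b = ∂h/∂y = +0.01176.
Head at (20, -35) = 404.4 + (-0.01294)·(-10) + (+0.01176)·(-115) = 403.18 m.
That is lower than the 404.4 m at BH-01, so the point is downgradient.

downgradient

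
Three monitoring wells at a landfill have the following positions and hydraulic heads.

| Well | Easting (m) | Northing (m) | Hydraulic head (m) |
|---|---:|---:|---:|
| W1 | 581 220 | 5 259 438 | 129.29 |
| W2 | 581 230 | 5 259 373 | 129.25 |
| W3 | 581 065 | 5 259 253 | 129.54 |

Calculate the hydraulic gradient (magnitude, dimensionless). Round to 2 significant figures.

Three-point gradient (reference W1): Δ to W2 = (10, -65, -0.04), Δ to W3 = (-155, -185, +0.25).
∂h/∂x = -0.001983, ∂h/∂y = +0.0003103 (det = -11925).
|∇h| = √(-0.001983² + 0.0003103²) = 0.002007

0.0020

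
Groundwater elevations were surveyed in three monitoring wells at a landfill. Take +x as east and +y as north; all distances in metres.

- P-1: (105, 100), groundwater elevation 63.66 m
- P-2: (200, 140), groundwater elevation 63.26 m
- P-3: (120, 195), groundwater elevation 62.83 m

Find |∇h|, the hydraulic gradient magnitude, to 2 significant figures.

0.0087

With h = a·x + b·y + c and P-1 as origin, the differences give:
  95·a + 40·b = -0.40
  15·a + 95·b = -0.83
Eliminate b (×95 and ×40, subtract): 8425·a = -4.800 → a = ∂h/∂x = -0.0005697
Back-substitute: b = ∂h/∂y = -0.008647.
|∇h| = √(-0.0005697² + -0.008647²) = 0.008666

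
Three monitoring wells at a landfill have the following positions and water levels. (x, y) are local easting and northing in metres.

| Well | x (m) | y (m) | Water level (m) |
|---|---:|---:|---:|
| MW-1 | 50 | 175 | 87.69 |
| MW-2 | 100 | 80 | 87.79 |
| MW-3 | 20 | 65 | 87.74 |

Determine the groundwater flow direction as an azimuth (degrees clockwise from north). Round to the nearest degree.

311°

Differences from MW-1: to MW-2 (Δx, Δy, Δh) = (50, -95, +0.10); to MW-3 = (-30, -110, +0.05).
Solve a·Δx + b·Δy = Δh: det = 50·(-110) − (-30)·(-95) = -8350.
∂h/∂x = [(+0.10)·(-110) − (+0.05)·(-95)] / -8350 = +0.0007485
∂h/∂y = [50·(+0.05) − (-30)·(+0.10)] / -8350 = -0.0006587
Flow direction (−∇h) has components (-0.0007485 E, +0.0006587 N).
Azimuth = atan2(E, N) = atan2(-0.0007485, +0.0006587) = 311.3° ≈ 311°.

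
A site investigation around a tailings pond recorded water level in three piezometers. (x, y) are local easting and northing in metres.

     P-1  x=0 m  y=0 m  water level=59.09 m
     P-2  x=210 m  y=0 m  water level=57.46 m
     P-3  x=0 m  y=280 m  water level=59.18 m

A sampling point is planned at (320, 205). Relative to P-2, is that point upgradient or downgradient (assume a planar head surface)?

∂h/∂x = (57.46 − 59.09) / (210 − 0) = -0.007762
∂h/∂y = (59.18 − 59.09) / (280 − 0) = +0.0003214
Head at (320, 205) = 59.09 + (-0.007762)·(320) + (+0.0003214)·(205) = 56.67 m.
That is lower than the 57.46 m at P-2, so the point is downgradient.

downgradient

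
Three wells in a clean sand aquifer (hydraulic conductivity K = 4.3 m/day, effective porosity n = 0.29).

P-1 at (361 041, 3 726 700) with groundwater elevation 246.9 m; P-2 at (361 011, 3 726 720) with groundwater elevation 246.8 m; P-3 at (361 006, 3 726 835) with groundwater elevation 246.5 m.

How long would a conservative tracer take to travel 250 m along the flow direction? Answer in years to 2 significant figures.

15 years

With h = a·x + b·y + c and P-1 as origin, the differences give:
  (-30)·a + 20·b = -0.1
  (-35)·a + 135·b = -0.4
Eliminate b (×135 and ×20, subtract): -3350·a = -5.50 → a = ∂h/∂x = +0.001642
Back-substitute: b = ∂h/∂y = -0.002537.
|∇h| = √(0.001642² + -0.002537²) = 0.003022
Seepage velocity v = K·i/n = 4.3 × 0.003022 / 0.29 = 0.04481 m/day.
t = 250 / 0.04481 = 5579 days = 15.3 years.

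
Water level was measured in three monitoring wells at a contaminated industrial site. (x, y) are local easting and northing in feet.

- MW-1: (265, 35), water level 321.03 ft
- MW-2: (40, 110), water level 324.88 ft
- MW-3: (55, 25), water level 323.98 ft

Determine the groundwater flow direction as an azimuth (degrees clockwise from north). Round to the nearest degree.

119°

Differences from MW-1: to MW-2 (Δx, Δy, Δh) = (-225, 75, +3.85); to MW-3 = (-210, -10, +2.95).
Determinant of the coordinate differences = (-225)·(-10) − (-210)·75 = 18000.
∂h/∂x = [(+3.85)·(-10) − (+2.95)·75] / 18000 = -0.01443
∂h/∂y = [(-225)·(+2.95) − (-210)·(+3.85)] / 18000 = +0.008042
Flow direction (−∇h) has components (+0.01443 E, -0.008042 N).
Azimuth = atan2(E, N) = atan2(+0.01443, -0.008042) = 119.1° ≈ 119°.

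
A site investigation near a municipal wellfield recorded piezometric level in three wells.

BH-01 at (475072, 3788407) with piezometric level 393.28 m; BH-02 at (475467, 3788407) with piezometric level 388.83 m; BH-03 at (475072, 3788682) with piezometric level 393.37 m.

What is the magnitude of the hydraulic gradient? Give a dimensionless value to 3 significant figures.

0.0113

∂h/∂x = (388.83 − 393.28) / (475467 − 475072) = -0.01127
∂h/∂y = (393.37 − 393.28) / (3788682 − 3788407) = +0.0003273
|∇h| = √(-0.01127² + 0.0003273²) = 0.01127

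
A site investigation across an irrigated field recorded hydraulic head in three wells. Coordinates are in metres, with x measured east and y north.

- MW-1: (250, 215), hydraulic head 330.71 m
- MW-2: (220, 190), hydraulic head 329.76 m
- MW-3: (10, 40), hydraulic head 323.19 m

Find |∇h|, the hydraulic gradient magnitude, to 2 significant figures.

0.029

Taking MW-1 as reference: MW-2−MW-1 = (-30, -25, -0.95); MW-3−MW-1 = (-240, -175, -7.52).
Solve a·Δx + b·Δy = Δh: det = (-30)·(-175) − (-240)·(-25) = -750.
∂h/∂x = [(-0.95)·(-175) − (-7.52)·(-25)] / -750 = +0.02900
∂h/∂y = [(-30)·(-7.52) − (-240)·(-0.95)] / -750 = +0.003200
|∇h| = √(0.02900² + 0.003200²) = 0.02918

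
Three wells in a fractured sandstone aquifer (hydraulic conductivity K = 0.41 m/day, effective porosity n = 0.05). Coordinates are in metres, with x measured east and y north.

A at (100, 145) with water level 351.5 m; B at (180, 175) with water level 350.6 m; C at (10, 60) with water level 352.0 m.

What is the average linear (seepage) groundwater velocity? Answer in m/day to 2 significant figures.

0.15 m/day

With h = a·x + b·y + c and A as origin, the differences give:
  80·a + 30·b = -0.9
  (-90)·a + (-85)·b = +0.5
Eliminate b (×(-85) and ×30, subtract): -4100·a = 61.50 → a = ∂h/∂x = -0.01500
Back-substitute: b = ∂h/∂y = +0.010000.
|∇h| = √(-0.01500² + 0.010000²) = 0.01803
Seepage velocity v = K·i/n = 0.41 × 0.01803 / 0.05 = 0.1478 m/day.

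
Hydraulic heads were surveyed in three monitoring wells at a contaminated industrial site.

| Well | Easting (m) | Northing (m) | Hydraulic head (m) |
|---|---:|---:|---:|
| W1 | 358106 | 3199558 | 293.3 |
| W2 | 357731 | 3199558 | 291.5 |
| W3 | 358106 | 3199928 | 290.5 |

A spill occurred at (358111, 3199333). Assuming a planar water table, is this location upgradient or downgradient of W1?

upgradient

∂h/∂x = (291.5 − 293.3) / (357731 − 358106) = +0.004800
∂h/∂y = (290.5 − 293.3) / (3199928 − 3199558) = -0.007568
Head at (358111, 3199333) = 293.3 + (+0.004800)·(5) + (-0.007568)·(-225) = 295.03 m.
That is higher than the 293.3 m at W1, so the point is upgradient.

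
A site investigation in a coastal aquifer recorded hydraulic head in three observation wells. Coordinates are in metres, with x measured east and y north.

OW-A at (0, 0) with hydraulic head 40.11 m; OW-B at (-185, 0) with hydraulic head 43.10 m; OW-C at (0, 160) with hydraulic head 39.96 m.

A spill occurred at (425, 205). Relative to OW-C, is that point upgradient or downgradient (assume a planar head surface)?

downgradient

∂h/∂x = (43.10 − 40.11) / (-185 − 0) = -0.01616
∂h/∂y = (39.96 − 40.11) / (160 − 0) = -0.0009375
Head at (425, 205) = 40.11 + (-0.01616)·(425) + (-0.0009375)·(205) = 33.05 m.
That is lower than the 39.96 m at OW-C, so the point is downgradient.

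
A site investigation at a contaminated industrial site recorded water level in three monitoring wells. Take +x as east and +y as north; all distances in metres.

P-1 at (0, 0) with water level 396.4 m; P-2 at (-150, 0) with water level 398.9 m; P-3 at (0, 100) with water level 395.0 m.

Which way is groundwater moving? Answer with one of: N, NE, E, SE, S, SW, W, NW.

NE

∂h/∂x = (398.9 − 396.4) / (-150 − 0) = -0.01667
∂h/∂y = (395.0 − 396.4) / (100 − 0) = -0.01400
Flow = −∇h = (+0.01667 east, +0.01400 north), which points northeast.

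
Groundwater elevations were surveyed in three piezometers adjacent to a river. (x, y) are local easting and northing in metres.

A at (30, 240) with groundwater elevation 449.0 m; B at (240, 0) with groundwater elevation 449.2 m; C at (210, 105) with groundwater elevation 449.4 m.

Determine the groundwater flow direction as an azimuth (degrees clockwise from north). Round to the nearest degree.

With h = a·x + b·y + c and A as origin, the differences give:
  210·a + (-240)·b = +0.2
  180·a + (-135)·b = +0.4
Eliminate b (×(-135) and ×(-240), subtract): 14850·a = 69.00 → a = ∂h/∂x = +0.004646
Back-substitute: b = ∂h/∂y = +0.003232.
Flow direction (−∇h) has components (-0.004646 E, -0.003232 N).
Azimuth = atan2(E, N) = atan2(-0.004646, -0.003232) = 235.2° ≈ 235°.

235°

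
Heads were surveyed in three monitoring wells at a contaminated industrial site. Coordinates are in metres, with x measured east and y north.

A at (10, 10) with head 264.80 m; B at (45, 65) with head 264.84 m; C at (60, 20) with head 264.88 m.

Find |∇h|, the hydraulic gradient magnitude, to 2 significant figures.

0.0017

Differences from A: to B (Δx, Δy, Δh) = (35, 55, +0.04); to C = (50, 10, +0.08).
Solve a·Δx + b·Δy = Δh: det = 35·10 − 50·55 = -2400.
∂h/∂x = [(+0.04)·10 − (+0.08)·55] / -2400 = +0.001667
∂h/∂y = [35·(+0.08) − 50·(+0.04)] / -2400 = -0.0003333
|∇h| = √(0.001667² + -0.0003333²) = 0.0017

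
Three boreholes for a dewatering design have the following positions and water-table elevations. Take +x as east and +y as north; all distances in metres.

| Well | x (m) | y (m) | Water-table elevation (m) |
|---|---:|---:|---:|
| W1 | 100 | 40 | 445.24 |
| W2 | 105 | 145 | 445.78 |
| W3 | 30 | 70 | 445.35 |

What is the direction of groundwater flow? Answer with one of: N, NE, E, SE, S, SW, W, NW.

Three-point gradient (reference W1): Δ to W2 = (5, 105, +0.54), Δ to W3 = (-70, 30, +0.11).
∂h/∂x = +0.0006200, ∂h/∂y = +0.005113 (det = 7500).
Flow = −∇h = (-0.0006200 east, -0.005113 north), which points south.

S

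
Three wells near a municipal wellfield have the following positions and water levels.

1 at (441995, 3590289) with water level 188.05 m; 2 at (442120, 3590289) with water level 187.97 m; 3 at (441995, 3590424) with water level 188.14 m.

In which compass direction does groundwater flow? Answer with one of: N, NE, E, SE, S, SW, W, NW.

SE

∂h/∂x = (187.97 − 188.05) / (442120 − 441995) = -0.0006400
∂h/∂y = (188.14 − 188.05) / (3590424 − 3590289) = +0.0006667
Flow = −∇h = (+0.0006400 east, -0.0006667 north), which points southeast.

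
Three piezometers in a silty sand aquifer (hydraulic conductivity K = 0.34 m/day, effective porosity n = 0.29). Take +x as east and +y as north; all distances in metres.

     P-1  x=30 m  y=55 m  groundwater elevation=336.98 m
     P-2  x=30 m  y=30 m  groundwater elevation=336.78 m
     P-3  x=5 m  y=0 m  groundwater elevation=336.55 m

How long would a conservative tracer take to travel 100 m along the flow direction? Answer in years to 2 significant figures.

29 years

Taking P-1 as reference: P-2−P-1 = (0, -25, -0.20); P-3−P-1 = (-25, -55, -0.43).
Determinant of the coordinate differences = 0·(-55) − (-25)·(-25) = -625.
∂h/∂x = [(-0.20)·(-55) − (-0.43)·(-25)] / -625 = -0.0004000
∂h/∂y = [0·(-0.43) − (-25)·(-0.20)] / -625 = +0.008000
|∇h| = √(-0.0004000² + 0.008000²) = 0.00801
Seepage velocity v = K·i/n = 0.34 × 0.00801 / 0.29 = 0.009391 m/day.
t = 100 / 0.009391 = 1.065e+04 days = 29.2 years.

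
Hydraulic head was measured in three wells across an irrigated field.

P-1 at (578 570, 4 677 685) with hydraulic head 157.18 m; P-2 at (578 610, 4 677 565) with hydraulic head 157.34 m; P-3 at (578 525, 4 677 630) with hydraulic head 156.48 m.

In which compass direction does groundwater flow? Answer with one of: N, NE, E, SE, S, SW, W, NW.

W

Differences from P-1: to P-2 (Δx, Δy, Δh) = (40, -120, +0.16); to P-3 = (-45, -55, -0.70).
Determinant of the coordinate differences = 40·(-55) − (-45)·(-120) = -7600.
∂h/∂x = [(+0.16)·(-55) − (-0.70)·(-120)] / -7600 = +0.01221
∂h/∂y = [40·(-0.70) − (-45)·(+0.16)] / -7600 = +0.002737
Flow = −∇h = (-0.01221 east, -0.002737 north), which points west.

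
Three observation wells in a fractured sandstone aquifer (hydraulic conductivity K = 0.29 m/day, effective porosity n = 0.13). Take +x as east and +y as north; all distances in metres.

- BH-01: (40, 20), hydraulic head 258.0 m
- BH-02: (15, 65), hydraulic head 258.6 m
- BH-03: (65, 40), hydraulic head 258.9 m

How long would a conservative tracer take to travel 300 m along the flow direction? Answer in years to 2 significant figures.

Taking BH-01 as reference: BH-02−BH-01 = (-25, 45, +0.6); BH-03−BH-01 = (25, 20, +0.9).
Determinant of the coordinate differences = (-25)·20 − 25·45 = -1625.
∂h/∂x = [(+0.6)·20 − (+0.9)·45] / -1625 = +0.01754
∂h/∂y = [(-25)·(+0.9) − 25·(+0.6)] / -1625 = +0.02308
|∇h| = √(0.01754² + 0.02308²) = 0.02899
Seepage velocity v = K·i/n = 0.29 × 0.02899 / 0.13 = 0.06467 m/day.
t = 300 / 0.06467 = 4639 days = 12.7 years.

13 years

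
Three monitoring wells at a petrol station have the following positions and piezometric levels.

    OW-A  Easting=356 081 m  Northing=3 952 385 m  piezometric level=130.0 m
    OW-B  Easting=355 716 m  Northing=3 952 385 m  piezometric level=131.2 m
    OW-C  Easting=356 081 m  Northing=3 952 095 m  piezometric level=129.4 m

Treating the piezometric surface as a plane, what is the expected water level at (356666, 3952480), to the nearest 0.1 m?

128.3 m

∂h/∂x = (131.2 − 130.0) / (355716 − 356081) = -0.003288
∂h/∂y = (129.4 − 130.0) / (3952095 − 3952385) = +0.002069
h(356666, 3952480) = 130.0 + (-0.003288)·(585) + (+0.002069)·(95) = 130.0 -1.923 +0.197 = 128.273 m.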